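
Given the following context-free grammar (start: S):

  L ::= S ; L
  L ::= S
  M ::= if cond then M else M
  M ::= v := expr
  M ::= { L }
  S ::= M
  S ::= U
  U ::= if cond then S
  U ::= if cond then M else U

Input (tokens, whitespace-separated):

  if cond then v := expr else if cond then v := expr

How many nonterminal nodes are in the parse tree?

[S [U if cond then [M v := expr] else [U if cond then [S [M v := expr]]]]]

6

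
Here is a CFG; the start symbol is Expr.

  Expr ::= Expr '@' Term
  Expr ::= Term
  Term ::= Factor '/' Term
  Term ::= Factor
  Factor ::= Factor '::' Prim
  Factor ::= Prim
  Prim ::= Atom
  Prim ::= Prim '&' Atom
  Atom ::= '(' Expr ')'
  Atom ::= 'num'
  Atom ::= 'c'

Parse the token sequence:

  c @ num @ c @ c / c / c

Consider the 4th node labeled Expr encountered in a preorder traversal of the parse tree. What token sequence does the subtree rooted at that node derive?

c

[Expr [Expr [Expr [Expr [Term [Factor [Prim [Atom c]]]]] @ [Term [Factor [Prim [Atom num]]]]] @ [Term [Factor [Prim [Atom c]]]]] @ [Term [Factor [Prim [Atom c]]] / [Term [Factor [Prim [Atom c]]] / [Term [Factor [Prim [Atom c]]]]]]]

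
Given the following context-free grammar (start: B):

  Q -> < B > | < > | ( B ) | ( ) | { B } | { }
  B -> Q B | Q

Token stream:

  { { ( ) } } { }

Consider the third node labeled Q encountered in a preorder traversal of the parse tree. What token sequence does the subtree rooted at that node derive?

[B [Q { [B [Q { [B [Q ( )]] }]] }] [B [Q { }]]]

( )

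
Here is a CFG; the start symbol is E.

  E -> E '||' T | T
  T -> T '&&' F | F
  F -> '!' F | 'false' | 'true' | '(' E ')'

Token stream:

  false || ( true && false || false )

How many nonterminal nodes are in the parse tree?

[E [E [T [F false]]] || [T [F ( [E [E [T [T [F true]] && [F false]]] || [T [F false]]] )]]]

14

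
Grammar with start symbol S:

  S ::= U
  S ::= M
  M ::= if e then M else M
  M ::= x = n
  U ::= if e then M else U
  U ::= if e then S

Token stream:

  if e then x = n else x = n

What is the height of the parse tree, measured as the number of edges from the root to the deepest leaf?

[S [M if e then [M x = n] else [M x = n]]]

3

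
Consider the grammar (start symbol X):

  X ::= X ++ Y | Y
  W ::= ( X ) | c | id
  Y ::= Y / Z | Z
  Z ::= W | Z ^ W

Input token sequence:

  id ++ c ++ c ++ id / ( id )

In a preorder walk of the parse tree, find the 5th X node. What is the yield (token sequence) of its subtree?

[X [X [X [X [Y [Z [W id]]]] ++ [Y [Z [W c]]]] ++ [Y [Z [W c]]]] ++ [Y [Y [Z [W id]]] / [Z [W ( [X [Y [Z [W id]]]] )]]]]

id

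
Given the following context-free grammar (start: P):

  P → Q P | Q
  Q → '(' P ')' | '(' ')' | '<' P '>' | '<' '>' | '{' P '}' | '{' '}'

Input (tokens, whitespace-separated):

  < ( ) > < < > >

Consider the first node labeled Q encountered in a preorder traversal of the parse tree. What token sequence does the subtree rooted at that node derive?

< ( ) >

[P [Q < [P [Q ( )]] >] [P [Q < [P [Q < >]] >]]]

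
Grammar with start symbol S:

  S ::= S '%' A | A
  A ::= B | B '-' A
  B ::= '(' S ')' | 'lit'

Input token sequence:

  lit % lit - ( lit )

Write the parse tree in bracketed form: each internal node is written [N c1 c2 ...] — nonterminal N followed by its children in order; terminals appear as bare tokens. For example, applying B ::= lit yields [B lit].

S
S % A
A % A
B % A
lit % A
lit % B - A
lit % lit - A
lit % lit - B
lit % lit - ( S )
lit % lit - ( A )
lit % lit - ( B )
lit % lit - ( lit )

[S [S [A [B lit]]] % [A [B lit] - [A [B ( [S [A [B lit]]] )]]]]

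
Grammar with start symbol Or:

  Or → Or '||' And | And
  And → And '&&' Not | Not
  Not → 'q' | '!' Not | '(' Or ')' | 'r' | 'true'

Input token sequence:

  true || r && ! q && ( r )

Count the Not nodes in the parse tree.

[Or [Or [And [Not true]]] || [And [And [And [Not r]] && [Not ! [Not q]]] && [Not ( [Or [And [Not r]]] )]]]

6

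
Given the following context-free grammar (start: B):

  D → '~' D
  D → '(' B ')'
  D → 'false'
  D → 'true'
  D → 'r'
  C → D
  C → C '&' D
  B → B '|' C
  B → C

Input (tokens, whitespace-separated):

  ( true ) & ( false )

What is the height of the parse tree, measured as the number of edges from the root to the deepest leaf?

7

[B [C [C [D ( [B [C [D true]]] )]] & [D ( [B [C [D false]]] )]]]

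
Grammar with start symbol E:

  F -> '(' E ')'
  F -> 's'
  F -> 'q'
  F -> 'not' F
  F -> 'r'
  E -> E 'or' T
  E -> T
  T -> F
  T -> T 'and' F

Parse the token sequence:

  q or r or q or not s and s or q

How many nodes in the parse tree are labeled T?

[E [E [E [E [E [T [F q]]] or [T [F r]]] or [T [F q]]] or [T [T [F not [F s]]] and [F s]]] or [T [F q]]]

6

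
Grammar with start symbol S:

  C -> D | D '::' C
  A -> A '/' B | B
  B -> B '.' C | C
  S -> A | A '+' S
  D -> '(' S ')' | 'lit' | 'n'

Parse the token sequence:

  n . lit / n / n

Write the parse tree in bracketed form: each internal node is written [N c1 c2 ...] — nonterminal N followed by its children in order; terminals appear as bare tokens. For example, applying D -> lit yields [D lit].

S
A
A / B
A / B / B
B / B / B
B . C / B / B
C . C / B / B
D . C / B / B
n . C / B / B
n . D / B / B
n . lit / B / B
n . lit / C / B
n . lit / D / B
n . lit / n / B
n . lit / n / C
n . lit / n / D
n . lit / n / n

[S [A [A [A [B [B [C [D n]]] . [C [D lit]]]] / [B [C [D n]]]] / [B [C [D n]]]]]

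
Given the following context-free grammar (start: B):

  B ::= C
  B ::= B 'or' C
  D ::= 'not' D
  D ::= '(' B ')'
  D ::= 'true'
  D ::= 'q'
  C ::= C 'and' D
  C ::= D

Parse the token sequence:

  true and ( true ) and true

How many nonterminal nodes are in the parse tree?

10

[B [C [C [C [D true]] and [D ( [B [C [D true]]] )]] and [D true]]]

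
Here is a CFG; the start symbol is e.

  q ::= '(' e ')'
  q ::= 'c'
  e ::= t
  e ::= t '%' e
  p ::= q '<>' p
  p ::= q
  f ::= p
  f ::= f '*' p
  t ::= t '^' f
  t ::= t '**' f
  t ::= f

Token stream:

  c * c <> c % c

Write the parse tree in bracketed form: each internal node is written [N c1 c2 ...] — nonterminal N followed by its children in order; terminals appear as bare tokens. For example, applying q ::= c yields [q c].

[e [t [f [f [p [q c]]] * [p [q c] <> [p [q c]]]]] % [e [t [f [p [q c]]]]]]

e
t % e
f % e
f * p % e
p * p % e
q * p % e
c * p % e
c * q <> p % e
c * c <> p % e
c * c <> q % e
c * c <> c % e
c * c <> c % t
c * c <> c % f
c * c <> c % p
c * c <> c % q
c * c <> c % c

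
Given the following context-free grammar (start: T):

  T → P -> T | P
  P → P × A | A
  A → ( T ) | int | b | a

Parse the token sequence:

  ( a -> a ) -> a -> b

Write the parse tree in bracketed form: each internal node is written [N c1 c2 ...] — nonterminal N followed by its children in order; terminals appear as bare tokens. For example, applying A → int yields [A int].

T
P -> T
A -> T
( T ) -> T
( P -> T ) -> T
( A -> T ) -> T
( a -> T ) -> T
( a -> P ) -> T
( a -> A ) -> T
( a -> a ) -> T
( a -> a ) -> P -> T
( a -> a ) -> A -> T
( a -> a ) -> a -> T
( a -> a ) -> a -> P
( a -> a ) -> a -> A
( a -> a ) -> a -> b

[T [P [A ( [T [P [A a]] -> [T [P [A a]]]] )]] -> [T [P [A a]] -> [T [P [A b]]]]]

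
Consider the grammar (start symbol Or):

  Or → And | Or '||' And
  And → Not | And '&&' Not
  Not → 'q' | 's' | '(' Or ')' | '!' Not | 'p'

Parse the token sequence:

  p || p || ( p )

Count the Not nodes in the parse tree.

4

[Or [Or [Or [And [Not p]]] || [And [Not p]]] || [And [Not ( [Or [And [Not p]]] )]]]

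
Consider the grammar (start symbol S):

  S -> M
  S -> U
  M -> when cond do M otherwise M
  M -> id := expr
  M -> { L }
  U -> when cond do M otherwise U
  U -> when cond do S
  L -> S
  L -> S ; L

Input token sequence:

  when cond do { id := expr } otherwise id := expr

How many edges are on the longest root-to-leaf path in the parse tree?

[S [M when cond do [M { [L [S [M id := expr]]] }] otherwise [M id := expr]]]

6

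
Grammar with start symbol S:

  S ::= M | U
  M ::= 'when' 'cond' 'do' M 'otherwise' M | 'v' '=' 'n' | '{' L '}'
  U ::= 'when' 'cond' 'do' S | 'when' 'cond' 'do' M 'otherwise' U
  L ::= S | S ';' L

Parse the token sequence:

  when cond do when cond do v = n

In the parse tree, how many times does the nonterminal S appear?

3

[S [U when cond do [S [U when cond do [S [M v = n]]]]]]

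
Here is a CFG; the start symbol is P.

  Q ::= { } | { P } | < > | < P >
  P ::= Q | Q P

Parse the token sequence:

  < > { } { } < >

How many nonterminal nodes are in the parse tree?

[P [Q < >] [P [Q { }] [P [Q { }] [P [Q < >]]]]]

8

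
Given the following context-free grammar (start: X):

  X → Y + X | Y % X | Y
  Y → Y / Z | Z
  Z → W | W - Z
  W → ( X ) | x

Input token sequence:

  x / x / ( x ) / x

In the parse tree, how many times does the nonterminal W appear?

5

[X [Y [Y [Y [Y [Z [W x]]] / [Z [W x]]] / [Z [W ( [X [Y [Z [W x]]]] )]]] / [Z [W x]]]]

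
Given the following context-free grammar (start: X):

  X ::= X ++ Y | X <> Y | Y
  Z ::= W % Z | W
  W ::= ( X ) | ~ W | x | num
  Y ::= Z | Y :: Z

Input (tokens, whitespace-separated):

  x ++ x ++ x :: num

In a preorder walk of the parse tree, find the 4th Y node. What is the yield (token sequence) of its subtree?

x

[X [X [X [Y [Z [W x]]]] ++ [Y [Z [W x]]]] ++ [Y [Y [Z [W x]]] :: [Z [W num]]]]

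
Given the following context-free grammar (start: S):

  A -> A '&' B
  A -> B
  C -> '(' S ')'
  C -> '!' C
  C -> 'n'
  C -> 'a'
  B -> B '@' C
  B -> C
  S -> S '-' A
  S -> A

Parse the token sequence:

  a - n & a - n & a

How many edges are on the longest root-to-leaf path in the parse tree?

6

[S [S [S [A [B [C a]]]] - [A [A [B [C n]]] & [B [C a]]]] - [A [A [B [C n]]] & [B [C a]]]]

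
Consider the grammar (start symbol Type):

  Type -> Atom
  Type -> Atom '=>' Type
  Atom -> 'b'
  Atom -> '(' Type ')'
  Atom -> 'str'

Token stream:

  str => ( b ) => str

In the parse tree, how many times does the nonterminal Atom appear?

4

[Type [Atom str] => [Type [Atom ( [Type [Atom b]] )] => [Type [Atom str]]]]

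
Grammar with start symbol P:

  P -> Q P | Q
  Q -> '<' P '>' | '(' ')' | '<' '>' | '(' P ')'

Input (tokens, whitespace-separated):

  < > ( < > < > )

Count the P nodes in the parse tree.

4

[P [Q < >] [P [Q ( [P [Q < >] [P [Q < >]]] )]]]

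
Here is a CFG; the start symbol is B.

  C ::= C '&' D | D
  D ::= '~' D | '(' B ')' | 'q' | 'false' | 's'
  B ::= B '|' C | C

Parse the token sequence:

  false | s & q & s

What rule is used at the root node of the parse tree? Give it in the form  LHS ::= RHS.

[B [B [C [D false]]] | [C [C [C [D s]] & [D q]] & [D s]]]

B ::= B '|' C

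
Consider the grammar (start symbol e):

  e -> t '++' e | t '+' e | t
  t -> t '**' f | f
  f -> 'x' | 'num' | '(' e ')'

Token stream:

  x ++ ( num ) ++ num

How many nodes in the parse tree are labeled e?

4

[e [t [f x]] ++ [e [t [f ( [e [t [f num]]] )]] ++ [e [t [f num]]]]]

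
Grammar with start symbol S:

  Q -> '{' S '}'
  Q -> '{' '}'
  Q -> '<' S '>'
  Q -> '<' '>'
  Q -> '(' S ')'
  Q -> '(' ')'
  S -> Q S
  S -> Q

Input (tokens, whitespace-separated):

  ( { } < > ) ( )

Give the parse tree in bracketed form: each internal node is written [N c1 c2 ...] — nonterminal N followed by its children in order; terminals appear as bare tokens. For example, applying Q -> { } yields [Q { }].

S
Q S
( S ) S
( Q S ) S
( { } S ) S
( { } Q ) S
( { } < > ) S
( { } < > ) Q
( { } < > ) ( )

[S [Q ( [S [Q { }] [S [Q < >]]] )] [S [Q ( )]]]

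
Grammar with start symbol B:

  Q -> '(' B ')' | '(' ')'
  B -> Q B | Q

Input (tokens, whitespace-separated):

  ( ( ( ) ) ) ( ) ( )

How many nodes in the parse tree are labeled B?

5

[B [Q ( [B [Q ( [B [Q ( )]] )]] )] [B [Q ( )] [B [Q ( )]]]]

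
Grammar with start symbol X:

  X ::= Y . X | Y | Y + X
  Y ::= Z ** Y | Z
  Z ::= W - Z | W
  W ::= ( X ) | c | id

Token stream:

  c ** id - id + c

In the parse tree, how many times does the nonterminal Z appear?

4

[X [Y [Z [W c]] ** [Y [Z [W id] - [Z [W id]]]]] + [X [Y [Z [W c]]]]]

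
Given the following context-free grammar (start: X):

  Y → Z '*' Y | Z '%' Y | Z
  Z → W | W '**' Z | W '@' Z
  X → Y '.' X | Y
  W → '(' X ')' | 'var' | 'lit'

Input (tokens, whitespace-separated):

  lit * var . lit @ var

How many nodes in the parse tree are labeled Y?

[X [Y [Z [W lit]] * [Y [Z [W var]]]] . [X [Y [Z [W lit] @ [Z [W var]]]]]]

3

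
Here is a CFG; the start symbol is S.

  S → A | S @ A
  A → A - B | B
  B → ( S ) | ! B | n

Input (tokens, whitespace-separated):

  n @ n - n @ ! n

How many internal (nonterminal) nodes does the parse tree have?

[S [S [S [A [B n]]] @ [A [A [B n]] - [B n]]] @ [A [B ! [B n]]]]

12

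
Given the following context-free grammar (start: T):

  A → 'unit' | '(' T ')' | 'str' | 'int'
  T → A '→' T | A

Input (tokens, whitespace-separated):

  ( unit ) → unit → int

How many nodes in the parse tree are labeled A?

4

[T [A ( [T [A unit]] )] → [T [A unit] → [T [A int]]]]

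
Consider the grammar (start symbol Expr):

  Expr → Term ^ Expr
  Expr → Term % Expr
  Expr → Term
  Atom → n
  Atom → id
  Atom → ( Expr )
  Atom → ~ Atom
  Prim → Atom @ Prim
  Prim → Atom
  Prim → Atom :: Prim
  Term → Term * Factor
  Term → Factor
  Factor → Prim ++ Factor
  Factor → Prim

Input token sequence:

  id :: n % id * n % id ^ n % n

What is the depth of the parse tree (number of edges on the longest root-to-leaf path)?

[Expr [Term [Factor [Prim [Atom id] :: [Prim [Atom n]]]]] % [Expr [Term [Term [Factor [Prim [Atom id]]]] * [Factor [Prim [Atom n]]]] % [Expr [Term [Factor [Prim [Atom id]]]] ^ [Expr [Term [Factor [Prim [Atom n]]]] % [Expr [Term [Factor [Prim [Atom n]]]]]]]]]

9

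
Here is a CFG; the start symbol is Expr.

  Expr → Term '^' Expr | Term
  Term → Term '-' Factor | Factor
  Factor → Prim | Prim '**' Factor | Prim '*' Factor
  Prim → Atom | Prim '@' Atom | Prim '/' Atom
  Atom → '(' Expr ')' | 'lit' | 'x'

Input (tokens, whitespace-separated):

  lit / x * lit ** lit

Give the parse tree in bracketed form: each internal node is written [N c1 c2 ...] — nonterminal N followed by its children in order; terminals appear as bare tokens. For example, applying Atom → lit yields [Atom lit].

Expr
Term
Factor
Prim * Factor
Prim / Atom * Factor
Atom / Atom * Factor
lit / Atom * Factor
lit / x * Factor
lit / x * Prim ** Factor
lit / x * Atom ** Factor
lit / x * lit ** Factor
lit / x * lit ** Prim
lit / x * lit ** Atom
lit / x * lit ** lit

[Expr [Term [Factor [Prim [Prim [Atom lit]] / [Atom x]] * [Factor [Prim [Atom lit]] ** [Factor [Prim [Atom lit]]]]]]]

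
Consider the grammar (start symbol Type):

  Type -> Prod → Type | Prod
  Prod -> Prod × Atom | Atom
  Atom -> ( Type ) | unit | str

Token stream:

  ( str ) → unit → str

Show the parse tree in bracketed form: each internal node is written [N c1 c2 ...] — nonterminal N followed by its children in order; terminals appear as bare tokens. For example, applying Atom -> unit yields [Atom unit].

Type
Prod → Type
Atom → Type
( Type ) → Type
( Prod ) → Type
( Atom ) → Type
( str ) → Type
( str ) → Prod → Type
( str ) → Atom → Type
( str ) → unit → Type
( str ) → unit → Prod
( str ) → unit → Atom
( str ) → unit → str

[Type [Prod [Atom ( [Type [Prod [Atom str]]] )]] → [Type [Prod [Atom unit]] → [Type [Prod [Atom str]]]]]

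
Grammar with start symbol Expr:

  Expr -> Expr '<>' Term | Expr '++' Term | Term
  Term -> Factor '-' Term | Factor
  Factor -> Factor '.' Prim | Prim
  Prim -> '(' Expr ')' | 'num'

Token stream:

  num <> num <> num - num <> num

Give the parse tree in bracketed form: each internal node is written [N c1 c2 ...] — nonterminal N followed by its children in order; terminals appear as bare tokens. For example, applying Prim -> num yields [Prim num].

[Expr [Expr [Expr [Expr [Term [Factor [Prim num]]]] <> [Term [Factor [Prim num]]]] <> [Term [Factor [Prim num]] - [Term [Factor [Prim num]]]]] <> [Term [Factor [Prim num]]]]

Expr
Expr <> Term
Expr <> Term <> Term
Expr <> Term <> Term <> Term
Term <> Term <> Term <> Term
Factor <> Term <> Term <> Term
Prim <> Term <> Term <> Term
num <> Term <> Term <> Term
num <> Factor <> Term <> Term
num <> Prim <> Term <> Term
num <> num <> Term <> Term
num <> num <> Factor - Term <> Term
num <> num <> Prim - Term <> Term
num <> num <> num - Term <> Term
num <> num <> num - Factor <> Term
num <> num <> num - Prim <> Term
num <> num <> num - num <> Term
num <> num <> num - num <> Factor
num <> num <> num - num <> Prim
num <> num <> num - num <> num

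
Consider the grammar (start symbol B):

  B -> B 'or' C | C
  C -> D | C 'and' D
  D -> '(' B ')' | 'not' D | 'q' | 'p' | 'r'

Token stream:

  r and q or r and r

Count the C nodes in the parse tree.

4

[B [B [C [C [D r]] and [D q]]] or [C [C [D r]] and [D r]]]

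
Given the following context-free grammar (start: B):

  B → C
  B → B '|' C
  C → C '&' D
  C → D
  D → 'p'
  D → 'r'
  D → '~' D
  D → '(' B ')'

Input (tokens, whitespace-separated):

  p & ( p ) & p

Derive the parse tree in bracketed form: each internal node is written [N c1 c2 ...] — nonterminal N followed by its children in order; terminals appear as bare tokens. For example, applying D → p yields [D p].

B
C
C & D
C & D & D
D & D & D
p & D & D
p & ( B ) & D
p & ( C ) & D
p & ( D ) & D
p & ( p ) & D
p & ( p ) & p

[B [C [C [C [D p]] & [D ( [B [C [D p]]] )]] & [D p]]]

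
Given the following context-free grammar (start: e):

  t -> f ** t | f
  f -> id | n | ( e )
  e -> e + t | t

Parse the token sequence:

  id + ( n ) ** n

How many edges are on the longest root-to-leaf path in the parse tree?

6

[e [e [t [f id]]] + [t [f ( [e [t [f n]]] )] ** [t [f n]]]]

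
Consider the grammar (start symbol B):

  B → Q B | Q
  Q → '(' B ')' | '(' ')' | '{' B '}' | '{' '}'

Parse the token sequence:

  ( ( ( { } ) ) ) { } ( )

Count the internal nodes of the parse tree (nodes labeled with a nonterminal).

12

[B [Q ( [B [Q ( [B [Q ( [B [Q { }]] )]] )]] )] [B [Q { }] [B [Q ( )]]]]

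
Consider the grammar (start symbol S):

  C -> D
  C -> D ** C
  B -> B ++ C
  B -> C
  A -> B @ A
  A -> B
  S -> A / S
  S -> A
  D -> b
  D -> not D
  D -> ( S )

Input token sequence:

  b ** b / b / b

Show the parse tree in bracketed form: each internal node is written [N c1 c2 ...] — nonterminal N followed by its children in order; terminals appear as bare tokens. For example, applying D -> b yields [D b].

[S [A [B [C [D b] ** [C [D b]]]]] / [S [A [B [C [D b]]]] / [S [A [B [C [D b]]]]]]]

S
A / S
B / S
C / S
D ** C / S
b ** C / S
b ** D / S
b ** b / S
b ** b / A / S
b ** b / B / S
b ** b / C / S
b ** b / D / S
b ** b / b / S
b ** b / b / A
b ** b / b / B
b ** b / b / C
b ** b / b / D
b ** b / b / b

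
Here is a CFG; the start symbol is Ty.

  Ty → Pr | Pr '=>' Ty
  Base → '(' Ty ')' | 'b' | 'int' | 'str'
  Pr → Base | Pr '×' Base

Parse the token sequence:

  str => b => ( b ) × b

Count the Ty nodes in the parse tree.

[Ty [Pr [Base str]] => [Ty [Pr [Base b]] => [Ty [Pr [Pr [Base ( [Ty [Pr [Base b]]] )]] × [Base b]]]]]

4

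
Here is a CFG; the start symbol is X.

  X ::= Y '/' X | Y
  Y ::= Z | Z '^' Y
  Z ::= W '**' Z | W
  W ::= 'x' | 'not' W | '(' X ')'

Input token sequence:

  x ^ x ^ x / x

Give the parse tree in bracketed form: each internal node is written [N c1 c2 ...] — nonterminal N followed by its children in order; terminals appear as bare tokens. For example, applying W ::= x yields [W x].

[X [Y [Z [W x]] ^ [Y [Z [W x]] ^ [Y [Z [W x]]]]] / [X [Y [Z [W x]]]]]

X
Y / X
Z ^ Y / X
W ^ Y / X
x ^ Y / X
x ^ Z ^ Y / X
x ^ W ^ Y / X
x ^ x ^ Y / X
x ^ x ^ Z / X
x ^ x ^ W / X
x ^ x ^ x / X
x ^ x ^ x / Y
x ^ x ^ x / Z
x ^ x ^ x / W
x ^ x ^ x / x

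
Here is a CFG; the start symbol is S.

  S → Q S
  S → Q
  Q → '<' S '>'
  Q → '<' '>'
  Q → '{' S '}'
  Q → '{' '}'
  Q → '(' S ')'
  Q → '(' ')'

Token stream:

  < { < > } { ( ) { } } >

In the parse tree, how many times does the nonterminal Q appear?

6

[S [Q < [S [Q { [S [Q < >]] }] [S [Q { [S [Q ( )] [S [Q { }]]] }]]] >]]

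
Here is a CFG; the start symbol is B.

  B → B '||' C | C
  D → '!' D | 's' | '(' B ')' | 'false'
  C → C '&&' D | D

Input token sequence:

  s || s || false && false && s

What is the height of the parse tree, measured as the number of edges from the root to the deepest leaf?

[B [B [B [C [D s]]] || [C [D s]]] || [C [C [C [D false]] && [D false]] && [D s]]]

5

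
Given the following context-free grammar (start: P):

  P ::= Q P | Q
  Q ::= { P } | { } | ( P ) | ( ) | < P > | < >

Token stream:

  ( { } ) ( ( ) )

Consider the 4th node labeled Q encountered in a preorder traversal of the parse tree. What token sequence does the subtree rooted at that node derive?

( )

[P [Q ( [P [Q { }]] )] [P [Q ( [P [Q ( )]] )]]]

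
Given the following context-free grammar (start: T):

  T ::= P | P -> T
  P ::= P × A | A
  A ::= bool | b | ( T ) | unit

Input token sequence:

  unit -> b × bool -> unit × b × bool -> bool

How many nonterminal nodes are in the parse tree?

18

[T [P [A unit]] -> [T [P [P [A b]] × [A bool]] -> [T [P [P [P [A unit]] × [A b]] × [A bool]] -> [T [P [A bool]]]]]]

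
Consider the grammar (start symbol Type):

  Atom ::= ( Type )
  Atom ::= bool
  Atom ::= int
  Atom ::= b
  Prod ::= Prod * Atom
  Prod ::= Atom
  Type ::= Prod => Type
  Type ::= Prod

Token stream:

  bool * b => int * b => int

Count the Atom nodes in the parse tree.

[Type [Prod [Prod [Atom bool]] * [Atom b]] => [Type [Prod [Prod [Atom int]] * [Atom b]] => [Type [Prod [Atom int]]]]]

5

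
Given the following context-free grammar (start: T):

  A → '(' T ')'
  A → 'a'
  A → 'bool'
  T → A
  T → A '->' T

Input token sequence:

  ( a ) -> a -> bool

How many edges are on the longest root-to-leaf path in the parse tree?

[T [A ( [T [A a]] )] -> [T [A a] -> [T [A bool]]]]

4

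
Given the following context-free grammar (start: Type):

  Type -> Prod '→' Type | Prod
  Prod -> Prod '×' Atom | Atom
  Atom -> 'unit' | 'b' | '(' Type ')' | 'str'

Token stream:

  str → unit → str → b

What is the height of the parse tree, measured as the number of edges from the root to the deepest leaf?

[Type [Prod [Atom str]] → [Type [Prod [Atom unit]] → [Type [Prod [Atom str]] → [Type [Prod [Atom b]]]]]]

6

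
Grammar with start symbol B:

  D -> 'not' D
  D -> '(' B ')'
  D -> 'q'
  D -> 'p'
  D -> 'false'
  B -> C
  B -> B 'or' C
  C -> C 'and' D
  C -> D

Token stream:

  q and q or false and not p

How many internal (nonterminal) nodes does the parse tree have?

[B [B [C [C [D q]] and [D q]]] or [C [C [D false]] and [D not [D p]]]]

11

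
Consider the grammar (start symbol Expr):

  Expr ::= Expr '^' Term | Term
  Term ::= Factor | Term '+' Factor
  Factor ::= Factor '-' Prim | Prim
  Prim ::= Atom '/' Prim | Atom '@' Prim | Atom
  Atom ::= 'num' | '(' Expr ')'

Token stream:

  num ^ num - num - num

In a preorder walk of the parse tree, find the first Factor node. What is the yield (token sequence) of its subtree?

num

[Expr [Expr [Term [Factor [Prim [Atom num]]]]] ^ [Term [Factor [Factor [Factor [Prim [Atom num]]] - [Prim [Atom num]]] - [Prim [Atom num]]]]]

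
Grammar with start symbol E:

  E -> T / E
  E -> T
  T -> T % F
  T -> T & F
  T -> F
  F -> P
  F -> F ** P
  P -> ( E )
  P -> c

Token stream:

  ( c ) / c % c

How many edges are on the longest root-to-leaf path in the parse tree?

8

[E [T [F [P ( [E [T [F [P c]]]] )]]] / [E [T [T [F [P c]]] % [F [P c]]]]]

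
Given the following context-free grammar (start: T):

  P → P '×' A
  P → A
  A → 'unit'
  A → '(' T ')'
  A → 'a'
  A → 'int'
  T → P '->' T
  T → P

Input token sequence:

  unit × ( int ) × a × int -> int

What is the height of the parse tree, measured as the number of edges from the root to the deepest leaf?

8

[T [P [P [P [P [A unit]] × [A ( [T [P [A int]]] )]] × [A a]] × [A int]] -> [T [P [A int]]]]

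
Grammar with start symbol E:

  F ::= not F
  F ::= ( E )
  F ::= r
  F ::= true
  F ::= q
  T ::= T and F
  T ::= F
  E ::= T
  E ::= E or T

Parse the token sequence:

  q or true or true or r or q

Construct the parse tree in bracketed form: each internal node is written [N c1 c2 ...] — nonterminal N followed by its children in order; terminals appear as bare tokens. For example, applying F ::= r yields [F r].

E
E or T
E or T or T
E or T or T or T
E or T or T or T or T
T or T or T or T or T
F or T or T or T or T
q or T or T or T or T
q or F or T or T or T
q or true or T or T or T
q or true or F or T or T
q or true or true or T or T
q or true or true or F or T
q or true or true or r or T
q or true or true or r or F
q or true or true or r or q

[E [E [E [E [E [T [F q]]] or [T [F true]]] or [T [F true]]] or [T [F r]]] or [T [F q]]]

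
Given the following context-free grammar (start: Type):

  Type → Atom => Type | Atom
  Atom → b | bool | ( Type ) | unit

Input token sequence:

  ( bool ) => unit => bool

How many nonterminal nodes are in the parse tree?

8

[Type [Atom ( [Type [Atom bool]] )] => [Type [Atom unit] => [Type [Atom bool]]]]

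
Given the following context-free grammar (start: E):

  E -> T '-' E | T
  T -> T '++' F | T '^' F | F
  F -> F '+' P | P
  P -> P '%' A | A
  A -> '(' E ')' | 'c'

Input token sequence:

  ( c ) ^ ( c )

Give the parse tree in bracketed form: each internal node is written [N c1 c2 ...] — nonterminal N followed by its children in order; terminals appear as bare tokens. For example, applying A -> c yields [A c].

E
T
T ^ F
F ^ F
P ^ F
A ^ F
( E ) ^ F
( T ) ^ F
( F ) ^ F
( P ) ^ F
( A ) ^ F
( c ) ^ F
( c ) ^ P
( c ) ^ A
( c ) ^ ( E )
( c ) ^ ( T )
( c ) ^ ( F )
( c ) ^ ( P )
( c ) ^ ( A )
( c ) ^ ( c )

[E [T [T [F [P [A ( [E [T [F [P [A c]]]]] )]]]] ^ [F [P [A ( [E [T [F [P [A c]]]]] )]]]]]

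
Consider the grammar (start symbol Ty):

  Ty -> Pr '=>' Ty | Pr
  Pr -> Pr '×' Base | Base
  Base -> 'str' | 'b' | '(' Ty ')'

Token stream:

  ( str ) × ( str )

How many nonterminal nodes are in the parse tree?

[Ty [Pr [Pr [Base ( [Ty [Pr [Base str]]] )]] × [Base ( [Ty [Pr [Base str]]] )]]]

11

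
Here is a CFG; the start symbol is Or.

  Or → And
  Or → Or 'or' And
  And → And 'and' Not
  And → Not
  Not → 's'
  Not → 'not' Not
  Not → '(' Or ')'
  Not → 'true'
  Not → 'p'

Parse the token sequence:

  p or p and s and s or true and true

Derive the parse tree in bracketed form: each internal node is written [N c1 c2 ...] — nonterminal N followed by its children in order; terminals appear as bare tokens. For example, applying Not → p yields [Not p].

Or
Or or And
Or or And or And
And or And or And
Not or And or And
p or And or And
p or And and Not or And
p or And and Not and Not or And
p or Not and Not and Not or And
p or p and Not and Not or And
p or p and s and Not or And
p or p and s and s or And
p or p and s and s or And and Not
p or p and s and s or Not and Not
p or p and s and s or true and Not
p or p and s and s or true and true

[Or [Or [Or [And [Not p]]] or [And [And [And [Not p]] and [Not s]] and [Not s]]] or [And [And [Not true]] and [Not true]]]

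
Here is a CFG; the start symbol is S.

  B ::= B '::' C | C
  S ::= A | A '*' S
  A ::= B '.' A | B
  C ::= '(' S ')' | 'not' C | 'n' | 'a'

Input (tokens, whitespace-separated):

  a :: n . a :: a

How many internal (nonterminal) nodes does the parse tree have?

11

[S [A [B [B [C a]] :: [C n]] . [A [B [B [C a]] :: [C a]]]]]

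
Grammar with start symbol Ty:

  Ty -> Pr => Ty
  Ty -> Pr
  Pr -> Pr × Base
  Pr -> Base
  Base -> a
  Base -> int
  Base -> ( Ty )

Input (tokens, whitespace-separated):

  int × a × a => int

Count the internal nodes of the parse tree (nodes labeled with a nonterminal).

[Ty [Pr [Pr [Pr [Base int]] × [Base a]] × [Base a]] => [Ty [Pr [Base int]]]]

10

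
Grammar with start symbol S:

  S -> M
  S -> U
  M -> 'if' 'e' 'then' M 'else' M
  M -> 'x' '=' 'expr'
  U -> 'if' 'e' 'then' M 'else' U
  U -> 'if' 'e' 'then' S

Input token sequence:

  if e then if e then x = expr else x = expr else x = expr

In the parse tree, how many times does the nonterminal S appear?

[S [M if e then [M if e then [M x = expr] else [M x = expr]] else [M x = expr]]]

1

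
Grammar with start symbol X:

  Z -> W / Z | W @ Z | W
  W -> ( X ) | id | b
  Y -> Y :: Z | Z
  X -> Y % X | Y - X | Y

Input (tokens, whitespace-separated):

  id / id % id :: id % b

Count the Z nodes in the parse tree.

5

[X [Y [Z [W id] / [Z [W id]]]] % [X [Y [Y [Z [W id]]] :: [Z [W id]]] % [X [Y [Z [W b]]]]]]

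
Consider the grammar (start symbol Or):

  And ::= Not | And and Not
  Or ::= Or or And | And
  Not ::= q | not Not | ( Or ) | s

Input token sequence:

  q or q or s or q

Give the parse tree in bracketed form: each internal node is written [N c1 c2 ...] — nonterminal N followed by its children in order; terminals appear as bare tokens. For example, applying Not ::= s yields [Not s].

Or
Or or And
Or or And or And
Or or And or And or And
And or And or And or And
Not or And or And or And
q or And or And or And
q or Not or And or And
q or q or And or And
q or q or Not or And
q or q or s or And
q or q or s or Not
q or q or s or q

[Or [Or [Or [Or [And [Not q]]] or [And [Not q]]] or [And [Not s]]] or [And [Not q]]]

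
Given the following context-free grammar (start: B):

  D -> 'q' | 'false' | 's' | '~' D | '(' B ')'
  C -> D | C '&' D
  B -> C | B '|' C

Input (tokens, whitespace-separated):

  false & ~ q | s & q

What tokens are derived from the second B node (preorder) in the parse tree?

false & ~ q

[B [B [C [C [D false]] & [D ~ [D q]]]] | [C [C [D s]] & [D q]]]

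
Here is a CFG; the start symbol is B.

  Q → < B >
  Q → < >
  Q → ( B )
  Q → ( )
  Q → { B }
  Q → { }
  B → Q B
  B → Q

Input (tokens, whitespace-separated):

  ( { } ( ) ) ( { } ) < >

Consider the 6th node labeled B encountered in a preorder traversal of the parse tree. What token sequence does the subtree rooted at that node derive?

< >

[B [Q ( [B [Q { }] [B [Q ( )]]] )] [B [Q ( [B [Q { }]] )] [B [Q < >]]]]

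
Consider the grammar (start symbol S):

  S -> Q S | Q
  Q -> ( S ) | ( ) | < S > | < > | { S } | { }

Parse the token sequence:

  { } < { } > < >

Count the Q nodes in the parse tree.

4

[S [Q { }] [S [Q < [S [Q { }]] >] [S [Q < >]]]]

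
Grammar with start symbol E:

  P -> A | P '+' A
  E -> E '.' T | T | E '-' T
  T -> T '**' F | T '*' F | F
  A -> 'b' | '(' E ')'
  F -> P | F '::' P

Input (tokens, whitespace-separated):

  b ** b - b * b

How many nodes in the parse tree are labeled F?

[E [E [T [T [F [P [A b]]]] ** [F [P [A b]]]]] - [T [T [F [P [A b]]]] * [F [P [A b]]]]]

4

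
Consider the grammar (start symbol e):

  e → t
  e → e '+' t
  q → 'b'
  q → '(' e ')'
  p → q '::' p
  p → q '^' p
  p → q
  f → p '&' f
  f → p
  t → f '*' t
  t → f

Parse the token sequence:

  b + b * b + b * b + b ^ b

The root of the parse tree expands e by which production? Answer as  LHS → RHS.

e → e '+' t

[e [e [e [e [t [f [p [q b]]]]] + [t [f [p [q b]]] * [t [f [p [q b]]]]]] + [t [f [p [q b]]] * [t [f [p [q b]]]]]] + [t [f [p [q b] ^ [p [q b]]]]]]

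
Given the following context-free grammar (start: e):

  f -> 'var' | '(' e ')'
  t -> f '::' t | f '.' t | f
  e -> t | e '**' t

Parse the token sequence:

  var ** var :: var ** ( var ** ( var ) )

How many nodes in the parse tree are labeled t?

[e [e [e [t [f var]]] ** [t [f var] :: [t [f var]]]] ** [t [f ( [e [e [t [f var]]] ** [t [f ( [e [t [f var]]] )]]] )]]]

7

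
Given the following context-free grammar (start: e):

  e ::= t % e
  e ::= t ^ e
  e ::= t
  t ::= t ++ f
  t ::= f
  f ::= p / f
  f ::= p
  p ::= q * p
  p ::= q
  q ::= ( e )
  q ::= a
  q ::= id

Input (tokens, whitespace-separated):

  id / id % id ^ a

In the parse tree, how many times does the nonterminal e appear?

3

[e [t [f [p [q id]] / [f [p [q id]]]]] % [e [t [f [p [q id]]]] ^ [e [t [f [p [q a]]]]]]]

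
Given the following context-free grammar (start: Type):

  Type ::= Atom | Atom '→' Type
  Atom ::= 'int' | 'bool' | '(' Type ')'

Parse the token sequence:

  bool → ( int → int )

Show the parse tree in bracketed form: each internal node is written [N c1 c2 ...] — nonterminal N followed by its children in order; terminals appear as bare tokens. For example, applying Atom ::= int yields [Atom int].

[Type [Atom bool] → [Type [Atom ( [Type [Atom int] → [Type [Atom int]]] )]]]

Type
Atom → Type
bool → Type
bool → Atom
bool → ( Type )
bool → ( Atom → Type )
bool → ( int → Type )
bool → ( int → Atom )
bool → ( int → int )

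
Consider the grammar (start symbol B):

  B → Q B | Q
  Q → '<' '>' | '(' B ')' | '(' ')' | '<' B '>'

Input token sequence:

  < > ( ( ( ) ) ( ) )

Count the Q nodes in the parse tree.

5

[B [Q < >] [B [Q ( [B [Q ( [B [Q ( )]] )] [B [Q ( )]]] )]]]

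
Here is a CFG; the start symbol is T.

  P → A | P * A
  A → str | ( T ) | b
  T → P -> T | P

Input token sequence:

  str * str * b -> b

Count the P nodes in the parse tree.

[T [P [P [P [A str]] * [A str]] * [A b]] -> [T [P [A b]]]]

4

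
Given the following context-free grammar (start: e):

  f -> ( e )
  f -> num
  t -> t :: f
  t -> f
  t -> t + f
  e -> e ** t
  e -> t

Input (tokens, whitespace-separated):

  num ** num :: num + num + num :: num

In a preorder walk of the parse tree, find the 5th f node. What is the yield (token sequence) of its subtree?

[e [e [t [f num]]] ** [t [t [t [t [t [f num]] :: [f num]] + [f num]] + [f num]] :: [f num]]]

num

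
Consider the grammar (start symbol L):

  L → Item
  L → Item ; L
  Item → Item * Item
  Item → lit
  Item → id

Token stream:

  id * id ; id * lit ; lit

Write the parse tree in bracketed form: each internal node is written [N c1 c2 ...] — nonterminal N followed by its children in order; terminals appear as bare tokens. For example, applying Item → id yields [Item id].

[L [Item [Item id] * [Item id]] ; [L [Item [Item id] * [Item lit]] ; [L [Item lit]]]]

L
Item ; L
Item * Item ; L
id * Item ; L
id * id ; L
id * id ; Item ; L
id * id ; Item * Item ; L
id * id ; id * Item ; L
id * id ; id * lit ; L
id * id ; id * lit ; Item
id * id ; id * lit ; lit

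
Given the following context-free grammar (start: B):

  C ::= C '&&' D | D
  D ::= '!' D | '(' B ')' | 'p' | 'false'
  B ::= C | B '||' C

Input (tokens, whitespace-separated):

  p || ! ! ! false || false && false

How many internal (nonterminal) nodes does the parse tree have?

[B [B [B [C [D p]]] || [C [D ! [D ! [D ! [D false]]]]]] || [C [C [D false]] && [D false]]]

14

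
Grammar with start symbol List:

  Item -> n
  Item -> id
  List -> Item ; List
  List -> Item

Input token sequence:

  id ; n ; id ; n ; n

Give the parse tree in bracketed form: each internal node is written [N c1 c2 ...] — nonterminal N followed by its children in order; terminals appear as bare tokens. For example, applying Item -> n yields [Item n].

[List [Item id] ; [List [Item n] ; [List [Item id] ; [List [Item n] ; [List [Item n]]]]]]

List
Item ; List
id ; List
id ; Item ; List
id ; n ; List
id ; n ; Item ; List
id ; n ; id ; List
id ; n ; id ; Item ; List
id ; n ; id ; n ; List
id ; n ; id ; n ; Item
id ; n ; id ; n ; n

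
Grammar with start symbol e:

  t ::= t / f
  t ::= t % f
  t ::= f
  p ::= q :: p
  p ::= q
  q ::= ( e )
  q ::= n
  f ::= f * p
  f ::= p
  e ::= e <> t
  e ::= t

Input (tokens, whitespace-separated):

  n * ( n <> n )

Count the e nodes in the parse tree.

[e [t [f [f [p [q n]]] * [p [q ( [e [e [t [f [p [q n]]]]] <> [t [f [p [q n]]]]] )]]]]]

3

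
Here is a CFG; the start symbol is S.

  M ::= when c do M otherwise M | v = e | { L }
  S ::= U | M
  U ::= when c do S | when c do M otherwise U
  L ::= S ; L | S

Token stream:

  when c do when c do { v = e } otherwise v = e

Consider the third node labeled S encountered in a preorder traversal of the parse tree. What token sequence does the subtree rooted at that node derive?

v = e

[S [U when c do [S [M when c do [M { [L [S [M v = e]]] }] otherwise [M v = e]]]]]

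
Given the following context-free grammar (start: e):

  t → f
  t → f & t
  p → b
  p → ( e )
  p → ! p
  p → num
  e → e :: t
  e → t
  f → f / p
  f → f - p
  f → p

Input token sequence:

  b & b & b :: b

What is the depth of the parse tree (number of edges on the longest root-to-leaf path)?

7

[e [e [t [f [p b]] & [t [f [p b]] & [t [f [p b]]]]]] :: [t [f [p b]]]]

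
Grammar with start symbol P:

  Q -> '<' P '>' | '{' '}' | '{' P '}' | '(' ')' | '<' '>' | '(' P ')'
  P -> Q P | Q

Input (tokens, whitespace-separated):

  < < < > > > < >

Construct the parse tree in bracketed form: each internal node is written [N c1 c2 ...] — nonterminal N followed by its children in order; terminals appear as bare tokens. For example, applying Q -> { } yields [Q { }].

P
Q P
< P > P
< Q > P
< < P > > P
< < Q > > P
< < < > > > P
< < < > > > Q
< < < > > > < >

[P [Q < [P [Q < [P [Q < >]] >]] >] [P [Q < >]]]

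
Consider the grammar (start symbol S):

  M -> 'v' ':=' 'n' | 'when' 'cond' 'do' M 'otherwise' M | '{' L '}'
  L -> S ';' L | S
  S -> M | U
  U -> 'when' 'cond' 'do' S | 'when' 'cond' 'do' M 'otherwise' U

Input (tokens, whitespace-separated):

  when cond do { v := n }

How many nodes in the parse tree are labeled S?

3

[S [U when cond do [S [M { [L [S [M v := n]]] }]]]]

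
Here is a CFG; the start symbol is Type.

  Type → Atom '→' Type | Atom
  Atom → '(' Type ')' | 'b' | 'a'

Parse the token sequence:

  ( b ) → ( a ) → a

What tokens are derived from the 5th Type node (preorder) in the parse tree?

a

[Type [Atom ( [Type [Atom b]] )] → [Type [Atom ( [Type [Atom a]] )] → [Type [Atom a]]]]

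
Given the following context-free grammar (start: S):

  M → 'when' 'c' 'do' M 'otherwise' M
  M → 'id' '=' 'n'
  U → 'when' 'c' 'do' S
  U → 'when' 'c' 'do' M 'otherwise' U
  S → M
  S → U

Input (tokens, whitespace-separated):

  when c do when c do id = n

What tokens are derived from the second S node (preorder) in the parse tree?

[S [U when c do [S [U when c do [S [M id = n]]]]]]

when c do id = n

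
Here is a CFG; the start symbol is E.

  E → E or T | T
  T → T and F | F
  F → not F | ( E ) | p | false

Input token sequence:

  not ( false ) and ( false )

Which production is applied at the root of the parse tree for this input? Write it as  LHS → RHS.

E → T

[E [T [T [F not [F ( [E [T [F false]]] )]]] and [F ( [E [T [F false]]] )]]]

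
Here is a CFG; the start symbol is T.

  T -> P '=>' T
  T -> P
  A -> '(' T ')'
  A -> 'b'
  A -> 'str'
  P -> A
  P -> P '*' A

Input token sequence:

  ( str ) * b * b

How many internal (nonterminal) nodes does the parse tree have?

[T [P [P [P [A ( [T [P [A str]]] )]] * [A b]] * [A b]]]

10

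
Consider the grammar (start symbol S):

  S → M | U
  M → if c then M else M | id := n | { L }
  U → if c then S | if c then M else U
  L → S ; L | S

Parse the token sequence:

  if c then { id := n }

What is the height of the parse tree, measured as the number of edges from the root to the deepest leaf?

7

[S [U if c then [S [M { [L [S [M id := n]]] }]]]]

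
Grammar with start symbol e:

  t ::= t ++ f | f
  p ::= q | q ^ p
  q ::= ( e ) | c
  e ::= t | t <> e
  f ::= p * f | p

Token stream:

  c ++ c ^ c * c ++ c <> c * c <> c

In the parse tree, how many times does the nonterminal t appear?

[e [t [t [t [f [p [q c]]]] ++ [f [p [q c] ^ [p [q c]]] * [f [p [q c]]]]] ++ [f [p [q c]]]] <> [e [t [f [p [q c]] * [f [p [q c]]]]] <> [e [t [f [p [q c]]]]]]]

5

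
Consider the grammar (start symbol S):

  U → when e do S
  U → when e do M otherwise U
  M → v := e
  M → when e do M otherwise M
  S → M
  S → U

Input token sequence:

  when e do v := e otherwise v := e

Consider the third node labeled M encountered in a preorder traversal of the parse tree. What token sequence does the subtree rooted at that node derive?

[S [M when e do [M v := e] otherwise [M v := e]]]

v := e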